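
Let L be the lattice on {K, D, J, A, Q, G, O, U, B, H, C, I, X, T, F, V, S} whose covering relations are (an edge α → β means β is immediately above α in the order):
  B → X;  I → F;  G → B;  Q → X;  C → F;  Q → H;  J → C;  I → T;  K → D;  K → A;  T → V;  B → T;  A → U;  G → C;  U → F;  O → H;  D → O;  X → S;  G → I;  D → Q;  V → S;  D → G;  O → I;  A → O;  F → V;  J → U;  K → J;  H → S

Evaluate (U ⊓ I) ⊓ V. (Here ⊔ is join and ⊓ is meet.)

A

U ∧ I = A
A ∧ V = A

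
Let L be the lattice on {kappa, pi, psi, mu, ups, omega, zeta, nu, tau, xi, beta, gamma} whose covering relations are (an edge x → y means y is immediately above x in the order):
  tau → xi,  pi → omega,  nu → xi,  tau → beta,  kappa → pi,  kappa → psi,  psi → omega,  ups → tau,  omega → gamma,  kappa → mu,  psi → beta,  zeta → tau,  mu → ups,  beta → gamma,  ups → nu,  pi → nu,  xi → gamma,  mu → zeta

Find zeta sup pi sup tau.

Common upper bounds of {zeta, pi, tau}: gamma, xi.
The least among these is xi.

xi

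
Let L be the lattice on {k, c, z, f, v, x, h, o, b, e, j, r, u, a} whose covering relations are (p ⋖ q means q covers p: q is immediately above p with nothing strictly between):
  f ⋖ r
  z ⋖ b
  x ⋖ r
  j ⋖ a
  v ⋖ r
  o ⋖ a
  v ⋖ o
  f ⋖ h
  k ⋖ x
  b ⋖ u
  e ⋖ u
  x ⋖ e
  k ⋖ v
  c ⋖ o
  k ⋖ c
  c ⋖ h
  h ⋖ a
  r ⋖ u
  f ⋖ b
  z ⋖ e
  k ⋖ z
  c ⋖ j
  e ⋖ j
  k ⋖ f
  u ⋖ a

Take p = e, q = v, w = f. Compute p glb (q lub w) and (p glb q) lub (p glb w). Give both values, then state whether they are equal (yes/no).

q lub w = r, so p glb (q lub w) = e glb r = x.
p glb q = k and p glb w = k, so (p glb q) lub (p glb w) = k lub k = k.
Equal: no.

x; k; no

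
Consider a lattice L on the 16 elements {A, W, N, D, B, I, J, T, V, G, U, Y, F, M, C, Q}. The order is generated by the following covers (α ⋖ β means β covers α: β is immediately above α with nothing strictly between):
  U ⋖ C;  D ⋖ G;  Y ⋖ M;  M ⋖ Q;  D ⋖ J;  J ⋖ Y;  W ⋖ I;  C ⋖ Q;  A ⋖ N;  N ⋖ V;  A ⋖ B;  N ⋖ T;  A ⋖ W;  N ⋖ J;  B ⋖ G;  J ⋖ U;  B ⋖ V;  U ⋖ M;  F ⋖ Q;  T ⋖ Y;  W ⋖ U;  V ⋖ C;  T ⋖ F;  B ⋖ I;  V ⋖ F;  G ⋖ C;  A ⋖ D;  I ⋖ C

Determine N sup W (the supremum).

Common upper bounds of {N, W}: C, M, Q, U.
The least among these is U.

U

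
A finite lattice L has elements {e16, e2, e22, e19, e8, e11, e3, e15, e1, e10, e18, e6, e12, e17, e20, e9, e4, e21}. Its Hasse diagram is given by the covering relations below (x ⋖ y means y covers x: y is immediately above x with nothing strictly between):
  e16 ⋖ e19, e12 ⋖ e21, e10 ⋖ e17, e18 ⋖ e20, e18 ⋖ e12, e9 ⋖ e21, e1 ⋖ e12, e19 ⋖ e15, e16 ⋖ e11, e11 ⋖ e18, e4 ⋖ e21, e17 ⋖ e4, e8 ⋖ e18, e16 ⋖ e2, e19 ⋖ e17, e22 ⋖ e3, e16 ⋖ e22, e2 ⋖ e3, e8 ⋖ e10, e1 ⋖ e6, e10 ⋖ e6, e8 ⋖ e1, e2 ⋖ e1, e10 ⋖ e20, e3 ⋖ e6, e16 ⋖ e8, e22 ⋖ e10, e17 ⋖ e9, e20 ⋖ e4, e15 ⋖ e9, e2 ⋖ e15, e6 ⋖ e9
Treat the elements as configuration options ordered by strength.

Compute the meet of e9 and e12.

Common lower bounds of {e9, e12}: e1, e16, e2, e8.
The greatest among these is e1.

e1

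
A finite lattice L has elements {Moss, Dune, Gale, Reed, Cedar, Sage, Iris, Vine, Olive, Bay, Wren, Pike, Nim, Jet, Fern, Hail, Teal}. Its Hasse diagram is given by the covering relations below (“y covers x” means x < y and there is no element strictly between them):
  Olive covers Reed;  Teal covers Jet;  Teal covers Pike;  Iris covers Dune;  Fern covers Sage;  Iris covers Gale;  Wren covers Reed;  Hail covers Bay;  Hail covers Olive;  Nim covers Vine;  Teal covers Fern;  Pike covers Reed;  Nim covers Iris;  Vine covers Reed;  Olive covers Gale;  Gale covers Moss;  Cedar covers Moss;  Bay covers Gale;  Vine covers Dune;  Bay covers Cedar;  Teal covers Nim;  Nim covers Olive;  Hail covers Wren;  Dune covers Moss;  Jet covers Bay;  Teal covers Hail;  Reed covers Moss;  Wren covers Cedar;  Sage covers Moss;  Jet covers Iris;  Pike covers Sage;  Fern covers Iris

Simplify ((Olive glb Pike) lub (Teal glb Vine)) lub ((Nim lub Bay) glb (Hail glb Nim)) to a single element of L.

Olive ∧ Pike = Reed
Teal ∧ Vine = Vine
Reed ∨ Vine = Vine
Nim ∨ Bay = Teal
Hail ∧ Nim = Olive
Teal ∧ Olive = Olive
Vine ∨ Olive = Nim

Nim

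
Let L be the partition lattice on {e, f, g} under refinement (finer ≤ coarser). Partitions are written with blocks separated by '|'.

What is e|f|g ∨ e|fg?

The join of e|f|g and e|fg merges any blocks that overlap across the partitions, giving e|fg.

e|fg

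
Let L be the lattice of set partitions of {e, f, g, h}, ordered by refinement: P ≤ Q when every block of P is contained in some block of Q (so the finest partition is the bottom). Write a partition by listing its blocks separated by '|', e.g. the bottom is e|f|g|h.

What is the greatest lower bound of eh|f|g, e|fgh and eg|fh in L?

e|f|g|h

Common lower bounds of {eh|f|g, e|fgh, eg|fh}: e|f|g|h.
The greatest among these is e|f|g|h.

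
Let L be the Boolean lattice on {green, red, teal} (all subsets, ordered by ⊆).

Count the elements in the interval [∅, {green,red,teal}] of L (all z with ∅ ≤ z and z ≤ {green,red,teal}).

8

The interval [∅, {green,red,teal}] = {{green,red,teal}, {green,red}, {green,teal}, {green}, {red,teal}, {red}, {teal}, ∅}, which has 8 elements.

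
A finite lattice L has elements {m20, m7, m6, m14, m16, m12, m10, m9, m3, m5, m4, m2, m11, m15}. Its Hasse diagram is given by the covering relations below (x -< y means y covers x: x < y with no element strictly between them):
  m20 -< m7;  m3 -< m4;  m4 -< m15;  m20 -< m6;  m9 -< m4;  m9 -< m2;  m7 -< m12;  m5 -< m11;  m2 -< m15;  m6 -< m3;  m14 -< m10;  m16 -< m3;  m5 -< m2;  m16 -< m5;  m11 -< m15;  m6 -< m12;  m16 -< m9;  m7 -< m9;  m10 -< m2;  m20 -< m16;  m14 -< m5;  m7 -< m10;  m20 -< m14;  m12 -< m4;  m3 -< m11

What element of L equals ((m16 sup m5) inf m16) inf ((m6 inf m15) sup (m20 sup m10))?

m16

m16 ∨ m5 = m5
m5 ∧ m16 = m16
m6 ∧ m15 = m6
m20 ∨ m10 = m10
m6 ∨ m10 = m15
m16 ∧ m15 = m16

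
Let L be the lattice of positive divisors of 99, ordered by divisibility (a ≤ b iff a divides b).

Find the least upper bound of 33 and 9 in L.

99

Common upper bounds of {33, 9}: 99.
The least among these is 99.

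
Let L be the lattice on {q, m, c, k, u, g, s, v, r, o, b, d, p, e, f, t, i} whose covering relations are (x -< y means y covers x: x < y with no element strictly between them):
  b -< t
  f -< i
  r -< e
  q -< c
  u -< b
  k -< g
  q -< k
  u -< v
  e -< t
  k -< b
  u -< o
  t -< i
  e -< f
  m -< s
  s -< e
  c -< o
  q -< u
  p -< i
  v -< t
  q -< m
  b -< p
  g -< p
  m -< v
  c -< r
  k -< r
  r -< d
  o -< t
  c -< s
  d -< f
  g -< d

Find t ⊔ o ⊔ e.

t

Common upper bounds of {t, o, e}: i, t.
The least among these is t.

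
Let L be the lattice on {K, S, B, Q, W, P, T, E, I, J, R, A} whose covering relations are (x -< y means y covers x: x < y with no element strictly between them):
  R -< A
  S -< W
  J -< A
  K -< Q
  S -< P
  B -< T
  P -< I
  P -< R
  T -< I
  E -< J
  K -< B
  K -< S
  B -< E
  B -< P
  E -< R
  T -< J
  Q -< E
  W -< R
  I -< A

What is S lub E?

R

Common upper bounds of {S, E}: A, R.
The least among these is R.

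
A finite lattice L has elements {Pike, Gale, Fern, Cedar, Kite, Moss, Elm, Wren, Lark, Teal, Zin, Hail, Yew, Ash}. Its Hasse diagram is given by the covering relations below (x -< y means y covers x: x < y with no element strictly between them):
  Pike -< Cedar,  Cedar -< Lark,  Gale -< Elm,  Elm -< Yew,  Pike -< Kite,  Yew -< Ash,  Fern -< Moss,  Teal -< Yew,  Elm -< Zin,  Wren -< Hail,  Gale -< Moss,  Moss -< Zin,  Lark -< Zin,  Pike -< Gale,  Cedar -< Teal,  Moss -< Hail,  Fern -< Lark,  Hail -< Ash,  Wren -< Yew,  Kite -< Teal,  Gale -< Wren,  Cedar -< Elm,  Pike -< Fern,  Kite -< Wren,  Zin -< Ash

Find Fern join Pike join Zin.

Zin

Common upper bounds of {Fern, Pike, Zin}: Ash, Zin.
The least among these is Zin.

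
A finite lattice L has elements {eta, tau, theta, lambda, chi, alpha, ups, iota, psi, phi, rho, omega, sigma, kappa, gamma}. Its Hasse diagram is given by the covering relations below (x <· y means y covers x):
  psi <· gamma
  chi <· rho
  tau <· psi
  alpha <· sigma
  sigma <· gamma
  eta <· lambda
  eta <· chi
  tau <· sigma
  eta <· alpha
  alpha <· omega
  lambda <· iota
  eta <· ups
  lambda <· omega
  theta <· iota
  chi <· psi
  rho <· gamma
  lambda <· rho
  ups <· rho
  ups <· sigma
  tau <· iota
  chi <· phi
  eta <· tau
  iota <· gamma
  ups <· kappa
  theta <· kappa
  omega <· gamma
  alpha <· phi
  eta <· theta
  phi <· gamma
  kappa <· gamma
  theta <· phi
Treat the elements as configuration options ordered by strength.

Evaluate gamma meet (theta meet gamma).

theta

theta ∧ gamma = theta
gamma ∧ theta = theta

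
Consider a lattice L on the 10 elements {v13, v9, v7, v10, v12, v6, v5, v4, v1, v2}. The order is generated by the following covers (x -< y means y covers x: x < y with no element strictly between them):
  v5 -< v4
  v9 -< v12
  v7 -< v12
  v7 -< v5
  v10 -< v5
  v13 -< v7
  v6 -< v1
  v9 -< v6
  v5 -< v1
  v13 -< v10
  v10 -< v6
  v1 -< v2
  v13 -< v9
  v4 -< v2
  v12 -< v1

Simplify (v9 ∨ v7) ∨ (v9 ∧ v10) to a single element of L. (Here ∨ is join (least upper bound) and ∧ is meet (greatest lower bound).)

v9 ∨ v7 = v12
v9 ∧ v10 = v13
v12 ∨ v13 = v12

v12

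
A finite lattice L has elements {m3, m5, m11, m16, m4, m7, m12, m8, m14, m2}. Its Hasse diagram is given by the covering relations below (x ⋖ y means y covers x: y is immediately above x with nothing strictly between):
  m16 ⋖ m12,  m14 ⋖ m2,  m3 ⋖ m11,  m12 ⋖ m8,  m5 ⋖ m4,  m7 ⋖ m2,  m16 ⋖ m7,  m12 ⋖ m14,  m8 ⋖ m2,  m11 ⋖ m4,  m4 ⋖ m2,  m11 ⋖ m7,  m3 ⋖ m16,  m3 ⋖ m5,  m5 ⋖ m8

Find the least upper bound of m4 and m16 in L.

m2

Common upper bounds of {m4, m16}: m2.
The least among these is m2.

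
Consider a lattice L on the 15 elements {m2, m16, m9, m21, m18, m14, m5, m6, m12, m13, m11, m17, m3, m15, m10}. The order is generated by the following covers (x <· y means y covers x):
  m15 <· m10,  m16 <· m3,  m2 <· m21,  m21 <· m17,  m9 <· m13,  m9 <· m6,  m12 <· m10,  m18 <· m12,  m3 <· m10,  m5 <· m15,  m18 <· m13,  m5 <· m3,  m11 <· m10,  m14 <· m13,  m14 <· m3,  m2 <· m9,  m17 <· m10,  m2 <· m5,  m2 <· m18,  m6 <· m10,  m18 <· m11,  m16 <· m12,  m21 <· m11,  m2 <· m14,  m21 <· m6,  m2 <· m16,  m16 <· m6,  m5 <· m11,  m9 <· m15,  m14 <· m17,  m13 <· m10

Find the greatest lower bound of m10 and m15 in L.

m15

Common lower bounds of {m10, m15}: m15, m2, m5, m9.
The greatest among these is m15.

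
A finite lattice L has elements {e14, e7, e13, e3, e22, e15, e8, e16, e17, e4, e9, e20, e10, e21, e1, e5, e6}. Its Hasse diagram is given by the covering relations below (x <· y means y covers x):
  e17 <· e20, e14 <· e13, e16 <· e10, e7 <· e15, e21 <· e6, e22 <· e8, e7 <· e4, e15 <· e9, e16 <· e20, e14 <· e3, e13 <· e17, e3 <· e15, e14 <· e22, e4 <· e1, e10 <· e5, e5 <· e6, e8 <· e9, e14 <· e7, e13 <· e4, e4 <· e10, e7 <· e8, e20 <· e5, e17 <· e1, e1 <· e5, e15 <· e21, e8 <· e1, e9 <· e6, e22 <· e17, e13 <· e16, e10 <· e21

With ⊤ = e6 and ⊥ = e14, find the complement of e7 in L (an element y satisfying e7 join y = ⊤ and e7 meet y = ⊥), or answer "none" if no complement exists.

none

For every candidate y, either e7 ∨ y ≠ e6 or e7 ∧ y ≠ e14; no complement exists.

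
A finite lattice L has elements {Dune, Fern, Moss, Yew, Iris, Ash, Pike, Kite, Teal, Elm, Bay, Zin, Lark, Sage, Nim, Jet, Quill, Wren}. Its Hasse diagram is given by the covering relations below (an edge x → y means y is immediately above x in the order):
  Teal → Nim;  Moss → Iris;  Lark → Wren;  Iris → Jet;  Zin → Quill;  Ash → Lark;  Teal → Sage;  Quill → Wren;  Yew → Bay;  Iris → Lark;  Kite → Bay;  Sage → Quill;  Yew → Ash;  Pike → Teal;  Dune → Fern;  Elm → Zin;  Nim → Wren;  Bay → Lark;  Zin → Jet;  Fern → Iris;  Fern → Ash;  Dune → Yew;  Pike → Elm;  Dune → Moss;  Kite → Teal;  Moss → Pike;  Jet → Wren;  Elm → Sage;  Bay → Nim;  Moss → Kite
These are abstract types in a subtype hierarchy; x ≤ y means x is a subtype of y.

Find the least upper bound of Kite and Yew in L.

Bay

Common upper bounds of {Kite, Yew}: Bay, Lark, Nim, Wren.
The least among these is Bay.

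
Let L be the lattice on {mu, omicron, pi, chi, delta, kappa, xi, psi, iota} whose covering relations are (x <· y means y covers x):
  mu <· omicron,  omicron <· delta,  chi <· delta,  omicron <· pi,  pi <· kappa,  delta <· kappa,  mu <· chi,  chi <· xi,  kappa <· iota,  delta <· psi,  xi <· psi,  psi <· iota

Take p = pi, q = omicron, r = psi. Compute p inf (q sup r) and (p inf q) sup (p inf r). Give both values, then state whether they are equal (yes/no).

omicron; omicron; yes

q sup r = psi, so p inf (q sup r) = pi inf psi = omicron.
p inf q = omicron and p inf r = omicron, so (p inf q) sup (p inf r) = omicron sup omicron = omicron.
Equal: yes.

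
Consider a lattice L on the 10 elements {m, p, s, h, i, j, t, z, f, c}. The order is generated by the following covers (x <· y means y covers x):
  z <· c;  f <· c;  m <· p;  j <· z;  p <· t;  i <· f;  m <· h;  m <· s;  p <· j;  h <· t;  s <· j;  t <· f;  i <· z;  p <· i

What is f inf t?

t

Common lower bounds of {f, t}: h, m, p, t.
The greatest among these is t.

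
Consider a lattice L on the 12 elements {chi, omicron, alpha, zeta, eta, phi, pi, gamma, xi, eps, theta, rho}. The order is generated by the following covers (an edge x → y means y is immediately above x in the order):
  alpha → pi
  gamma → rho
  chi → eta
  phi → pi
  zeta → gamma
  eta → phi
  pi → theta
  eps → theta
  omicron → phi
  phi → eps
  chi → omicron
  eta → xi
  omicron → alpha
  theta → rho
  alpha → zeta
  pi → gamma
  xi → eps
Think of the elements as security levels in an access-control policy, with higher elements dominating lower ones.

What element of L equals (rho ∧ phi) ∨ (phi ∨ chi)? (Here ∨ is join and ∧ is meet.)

rho ∧ phi = phi
phi ∨ chi = phi
phi ∨ phi = phi

phi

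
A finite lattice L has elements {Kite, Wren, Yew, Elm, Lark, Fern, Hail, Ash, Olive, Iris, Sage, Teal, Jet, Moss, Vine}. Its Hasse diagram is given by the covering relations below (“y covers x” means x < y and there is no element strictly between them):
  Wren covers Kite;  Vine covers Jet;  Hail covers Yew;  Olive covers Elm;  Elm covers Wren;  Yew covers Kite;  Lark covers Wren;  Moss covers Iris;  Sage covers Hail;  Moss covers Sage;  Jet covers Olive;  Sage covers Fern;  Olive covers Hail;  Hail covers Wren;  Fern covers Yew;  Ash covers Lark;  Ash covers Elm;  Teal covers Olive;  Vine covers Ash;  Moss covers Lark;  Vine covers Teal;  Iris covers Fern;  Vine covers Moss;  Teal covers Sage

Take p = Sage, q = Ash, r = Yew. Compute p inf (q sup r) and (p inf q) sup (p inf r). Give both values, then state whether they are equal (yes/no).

Sage; Hail; no

q sup r = Vine, so p inf (q sup r) = Sage inf Vine = Sage.
p inf q = Wren and p inf r = Yew, so (p inf q) sup (p inf r) = Wren sup Yew = Hail.
Equal: no.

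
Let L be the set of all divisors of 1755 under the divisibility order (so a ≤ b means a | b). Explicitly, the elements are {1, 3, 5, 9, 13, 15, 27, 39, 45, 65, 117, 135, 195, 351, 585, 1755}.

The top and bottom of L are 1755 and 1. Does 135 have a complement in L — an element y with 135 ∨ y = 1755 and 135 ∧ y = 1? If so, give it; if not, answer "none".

Need y with 135 ∨ y = 1755 and 135 ∧ y = 1.
Checking each element gives: 13.

13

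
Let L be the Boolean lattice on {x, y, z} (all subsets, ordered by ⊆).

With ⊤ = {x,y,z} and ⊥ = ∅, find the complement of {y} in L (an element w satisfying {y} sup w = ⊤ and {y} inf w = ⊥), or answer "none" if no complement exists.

Need w with {y} ∨ w = {x,y,z} and {y} ∧ w = ∅.
Checking each element gives: {x,z}.

{x,z}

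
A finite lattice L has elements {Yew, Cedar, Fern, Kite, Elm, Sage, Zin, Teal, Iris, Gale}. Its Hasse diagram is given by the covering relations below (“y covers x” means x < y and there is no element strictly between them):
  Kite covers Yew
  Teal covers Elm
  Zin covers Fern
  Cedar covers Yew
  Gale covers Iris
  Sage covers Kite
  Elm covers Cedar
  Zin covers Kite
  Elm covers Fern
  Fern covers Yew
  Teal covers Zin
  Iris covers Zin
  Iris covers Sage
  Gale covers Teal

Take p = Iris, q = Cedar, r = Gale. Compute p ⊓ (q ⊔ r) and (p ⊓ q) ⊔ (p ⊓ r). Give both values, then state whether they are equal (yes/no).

q ⊔ r = Gale, so p ⊓ (q ⊔ r) = Iris ⊓ Gale = Iris.
p ⊓ q = Yew and p ⊓ r = Iris, so (p ⊓ q) ⊔ (p ⊓ r) = Yew ⊔ Iris = Iris.
Equal: yes.

Iris; Iris; yes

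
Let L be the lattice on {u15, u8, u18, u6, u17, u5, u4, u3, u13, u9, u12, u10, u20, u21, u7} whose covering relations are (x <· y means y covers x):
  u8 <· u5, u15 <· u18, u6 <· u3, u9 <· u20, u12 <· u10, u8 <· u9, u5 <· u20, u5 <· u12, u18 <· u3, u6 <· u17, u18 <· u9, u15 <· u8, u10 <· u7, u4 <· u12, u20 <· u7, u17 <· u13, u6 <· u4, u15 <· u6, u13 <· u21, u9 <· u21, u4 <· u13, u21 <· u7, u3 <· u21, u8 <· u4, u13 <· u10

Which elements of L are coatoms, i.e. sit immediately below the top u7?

u10, u20, u21

The coatoms are exactly the elements covered by u7: u10, u20, u21.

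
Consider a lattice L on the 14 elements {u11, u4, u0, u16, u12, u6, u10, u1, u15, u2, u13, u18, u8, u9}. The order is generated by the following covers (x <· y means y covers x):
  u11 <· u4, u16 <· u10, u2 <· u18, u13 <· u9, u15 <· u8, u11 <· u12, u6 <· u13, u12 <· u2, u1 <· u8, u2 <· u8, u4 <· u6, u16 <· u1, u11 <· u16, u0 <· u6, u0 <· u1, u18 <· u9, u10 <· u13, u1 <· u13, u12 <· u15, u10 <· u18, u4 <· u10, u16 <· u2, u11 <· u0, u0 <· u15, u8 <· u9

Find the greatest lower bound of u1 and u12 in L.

u11

Common lower bounds of {u1, u12}: u11.
The greatest among these is u11.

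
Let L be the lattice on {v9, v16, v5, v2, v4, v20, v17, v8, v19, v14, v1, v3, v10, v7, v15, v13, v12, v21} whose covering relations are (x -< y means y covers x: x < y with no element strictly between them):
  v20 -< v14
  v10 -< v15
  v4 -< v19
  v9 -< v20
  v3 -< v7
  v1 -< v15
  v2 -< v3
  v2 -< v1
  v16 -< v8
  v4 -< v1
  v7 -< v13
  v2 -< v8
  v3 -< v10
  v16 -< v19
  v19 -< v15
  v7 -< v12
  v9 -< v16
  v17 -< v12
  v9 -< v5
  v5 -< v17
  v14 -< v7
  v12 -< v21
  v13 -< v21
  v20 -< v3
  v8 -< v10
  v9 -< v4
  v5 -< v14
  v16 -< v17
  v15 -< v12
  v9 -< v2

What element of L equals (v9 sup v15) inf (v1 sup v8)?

v9 ∨ v15 = v15
v1 ∨ v8 = v15
v15 ∧ v15 = v15

v15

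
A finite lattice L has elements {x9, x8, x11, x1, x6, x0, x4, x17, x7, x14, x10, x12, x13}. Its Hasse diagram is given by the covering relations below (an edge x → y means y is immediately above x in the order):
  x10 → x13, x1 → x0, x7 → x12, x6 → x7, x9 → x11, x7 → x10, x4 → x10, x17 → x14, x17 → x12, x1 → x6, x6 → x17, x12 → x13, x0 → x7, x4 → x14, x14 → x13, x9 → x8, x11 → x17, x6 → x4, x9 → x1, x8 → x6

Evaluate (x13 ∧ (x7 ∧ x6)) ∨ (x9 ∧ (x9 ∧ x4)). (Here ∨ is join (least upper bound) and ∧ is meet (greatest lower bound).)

x7 ∧ x6 = x6
x13 ∧ x6 = x6
x9 ∧ x4 = x9
x9 ∧ x9 = x9
x6 ∨ x9 = x6

x6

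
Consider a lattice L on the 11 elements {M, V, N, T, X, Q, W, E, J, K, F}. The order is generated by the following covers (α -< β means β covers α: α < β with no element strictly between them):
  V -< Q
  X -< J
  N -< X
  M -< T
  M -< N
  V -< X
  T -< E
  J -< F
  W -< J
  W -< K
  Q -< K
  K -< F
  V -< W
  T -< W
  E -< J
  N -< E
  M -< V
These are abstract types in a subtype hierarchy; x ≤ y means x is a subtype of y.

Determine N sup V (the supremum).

Common upper bounds of {N, V}: F, J, X.
The least among these is X.

X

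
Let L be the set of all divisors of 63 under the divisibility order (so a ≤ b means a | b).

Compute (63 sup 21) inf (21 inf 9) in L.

3

63 ∨ 21 = 63
21 ∧ 9 = 3
63 ∧ 3 = 3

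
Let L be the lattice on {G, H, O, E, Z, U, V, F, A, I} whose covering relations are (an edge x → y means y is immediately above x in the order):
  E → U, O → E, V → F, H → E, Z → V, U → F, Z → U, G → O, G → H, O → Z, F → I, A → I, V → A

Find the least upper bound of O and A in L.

Common upper bounds of {O, A}: A, I.
The least among these is A.

A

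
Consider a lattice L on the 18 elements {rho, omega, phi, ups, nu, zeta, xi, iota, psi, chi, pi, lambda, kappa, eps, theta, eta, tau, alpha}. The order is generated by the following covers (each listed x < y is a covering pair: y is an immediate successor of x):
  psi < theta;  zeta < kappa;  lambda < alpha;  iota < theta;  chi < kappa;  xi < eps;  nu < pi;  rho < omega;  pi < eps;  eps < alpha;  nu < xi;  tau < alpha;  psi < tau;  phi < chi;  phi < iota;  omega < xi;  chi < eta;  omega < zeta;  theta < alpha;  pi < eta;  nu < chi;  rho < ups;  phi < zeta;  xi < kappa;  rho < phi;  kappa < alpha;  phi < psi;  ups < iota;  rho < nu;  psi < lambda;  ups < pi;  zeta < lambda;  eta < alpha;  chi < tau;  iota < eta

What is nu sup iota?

eta

Common upper bounds of {nu, iota}: alpha, eta.
The least among these is eta.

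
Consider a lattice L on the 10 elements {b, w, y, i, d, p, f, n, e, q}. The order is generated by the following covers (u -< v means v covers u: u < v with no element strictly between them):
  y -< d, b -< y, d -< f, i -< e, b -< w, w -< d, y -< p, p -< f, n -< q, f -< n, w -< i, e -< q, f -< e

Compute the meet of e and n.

Common lower bounds of {e, n}: b, d, f, p, w, y.
The greatest among these is f.

f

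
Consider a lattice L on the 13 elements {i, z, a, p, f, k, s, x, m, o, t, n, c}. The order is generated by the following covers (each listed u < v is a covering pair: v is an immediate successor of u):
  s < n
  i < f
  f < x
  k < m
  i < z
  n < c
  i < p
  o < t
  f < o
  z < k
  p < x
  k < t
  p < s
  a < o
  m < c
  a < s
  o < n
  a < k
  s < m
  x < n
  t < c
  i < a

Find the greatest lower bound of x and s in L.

Common lower bounds of {x, s}: i, p.
The greatest among these is p.

p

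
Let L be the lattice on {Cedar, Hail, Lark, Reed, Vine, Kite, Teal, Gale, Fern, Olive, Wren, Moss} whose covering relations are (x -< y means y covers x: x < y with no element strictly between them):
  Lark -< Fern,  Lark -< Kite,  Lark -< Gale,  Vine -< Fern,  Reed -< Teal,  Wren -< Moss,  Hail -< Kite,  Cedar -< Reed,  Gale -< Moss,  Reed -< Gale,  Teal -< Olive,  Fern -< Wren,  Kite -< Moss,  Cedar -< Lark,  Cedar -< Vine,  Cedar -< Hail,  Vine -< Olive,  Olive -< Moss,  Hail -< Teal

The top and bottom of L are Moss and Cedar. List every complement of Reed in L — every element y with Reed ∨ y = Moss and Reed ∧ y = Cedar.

Fern, Kite, Wren

Need y with Reed ∨ y = Moss and Reed ∧ y = Cedar.
Checking each element gives: Fern, Kite, Wren.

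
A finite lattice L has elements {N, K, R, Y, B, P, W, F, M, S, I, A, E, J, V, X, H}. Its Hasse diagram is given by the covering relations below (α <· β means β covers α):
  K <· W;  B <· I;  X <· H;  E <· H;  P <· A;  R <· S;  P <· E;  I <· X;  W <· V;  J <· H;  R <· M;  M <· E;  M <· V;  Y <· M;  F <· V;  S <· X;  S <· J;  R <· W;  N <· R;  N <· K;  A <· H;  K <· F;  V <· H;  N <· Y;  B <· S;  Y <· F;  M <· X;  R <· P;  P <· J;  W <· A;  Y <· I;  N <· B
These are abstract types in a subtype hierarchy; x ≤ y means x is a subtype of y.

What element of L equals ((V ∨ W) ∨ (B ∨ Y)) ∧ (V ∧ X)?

V ∨ W = V
B ∨ Y = I
V ∨ I = H
V ∧ X = M
H ∧ M = M

M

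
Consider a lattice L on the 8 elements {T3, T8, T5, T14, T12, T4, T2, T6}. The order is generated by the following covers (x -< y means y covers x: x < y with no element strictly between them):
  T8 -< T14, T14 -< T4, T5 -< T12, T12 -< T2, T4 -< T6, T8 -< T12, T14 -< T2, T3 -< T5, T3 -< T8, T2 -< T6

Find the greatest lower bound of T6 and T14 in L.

Common lower bounds of {T6, T14}: T14, T3, T8.
The greatest among these is T14.

T14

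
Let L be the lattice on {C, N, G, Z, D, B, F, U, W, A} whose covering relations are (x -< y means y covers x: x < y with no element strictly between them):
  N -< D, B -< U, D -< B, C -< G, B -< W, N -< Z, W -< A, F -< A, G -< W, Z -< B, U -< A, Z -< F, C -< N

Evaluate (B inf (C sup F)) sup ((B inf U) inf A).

B

C ∨ F = F
B ∧ F = Z
B ∧ U = B
B ∧ A = B
Z ∨ B = B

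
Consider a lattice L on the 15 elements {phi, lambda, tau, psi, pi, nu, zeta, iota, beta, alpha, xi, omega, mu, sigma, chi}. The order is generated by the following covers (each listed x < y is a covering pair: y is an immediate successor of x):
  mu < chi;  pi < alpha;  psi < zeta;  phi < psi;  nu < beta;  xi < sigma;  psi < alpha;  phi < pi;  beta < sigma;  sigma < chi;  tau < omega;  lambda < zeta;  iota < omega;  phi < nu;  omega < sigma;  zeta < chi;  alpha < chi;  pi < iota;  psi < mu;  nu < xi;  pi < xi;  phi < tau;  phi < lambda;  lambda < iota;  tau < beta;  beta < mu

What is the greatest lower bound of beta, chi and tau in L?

Common lower bounds of {beta, chi, tau}: phi, tau.
The greatest among these is tau.

tau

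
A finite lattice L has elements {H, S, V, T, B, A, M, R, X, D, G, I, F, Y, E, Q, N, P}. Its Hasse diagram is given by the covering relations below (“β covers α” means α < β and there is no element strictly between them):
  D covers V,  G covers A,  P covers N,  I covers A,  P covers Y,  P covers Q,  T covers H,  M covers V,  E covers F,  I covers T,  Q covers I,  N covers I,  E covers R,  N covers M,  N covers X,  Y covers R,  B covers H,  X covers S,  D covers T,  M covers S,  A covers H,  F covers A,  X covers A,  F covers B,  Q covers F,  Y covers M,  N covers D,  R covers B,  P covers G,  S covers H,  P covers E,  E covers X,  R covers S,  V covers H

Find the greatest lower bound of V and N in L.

Common lower bounds of {V, N}: H, V.
The greatest among these is V.

V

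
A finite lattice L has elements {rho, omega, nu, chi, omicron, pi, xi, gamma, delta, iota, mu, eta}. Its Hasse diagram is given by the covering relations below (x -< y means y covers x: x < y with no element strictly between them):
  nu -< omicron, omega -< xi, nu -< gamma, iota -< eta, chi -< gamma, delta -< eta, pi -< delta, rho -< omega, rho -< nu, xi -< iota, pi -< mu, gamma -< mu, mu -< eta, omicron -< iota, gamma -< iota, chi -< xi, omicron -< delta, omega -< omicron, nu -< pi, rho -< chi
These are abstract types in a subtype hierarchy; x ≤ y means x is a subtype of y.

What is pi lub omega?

Common upper bounds of {pi, omega}: delta, eta.
The least among these is delta.

delta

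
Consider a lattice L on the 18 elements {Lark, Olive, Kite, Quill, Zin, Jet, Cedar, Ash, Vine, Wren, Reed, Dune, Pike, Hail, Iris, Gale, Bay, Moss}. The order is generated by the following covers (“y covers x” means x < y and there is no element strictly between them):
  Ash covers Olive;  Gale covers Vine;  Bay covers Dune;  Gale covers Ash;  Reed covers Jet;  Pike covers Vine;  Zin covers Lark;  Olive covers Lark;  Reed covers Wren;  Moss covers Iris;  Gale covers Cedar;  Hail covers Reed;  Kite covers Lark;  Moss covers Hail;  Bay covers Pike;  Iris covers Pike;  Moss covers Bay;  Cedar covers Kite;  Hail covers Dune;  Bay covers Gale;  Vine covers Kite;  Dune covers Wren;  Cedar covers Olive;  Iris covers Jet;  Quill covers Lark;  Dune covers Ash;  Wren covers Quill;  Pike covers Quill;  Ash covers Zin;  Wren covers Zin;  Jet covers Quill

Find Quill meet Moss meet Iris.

Quill

Common lower bounds of {Quill, Moss, Iris}: Lark, Quill.
The greatest among these is Quill.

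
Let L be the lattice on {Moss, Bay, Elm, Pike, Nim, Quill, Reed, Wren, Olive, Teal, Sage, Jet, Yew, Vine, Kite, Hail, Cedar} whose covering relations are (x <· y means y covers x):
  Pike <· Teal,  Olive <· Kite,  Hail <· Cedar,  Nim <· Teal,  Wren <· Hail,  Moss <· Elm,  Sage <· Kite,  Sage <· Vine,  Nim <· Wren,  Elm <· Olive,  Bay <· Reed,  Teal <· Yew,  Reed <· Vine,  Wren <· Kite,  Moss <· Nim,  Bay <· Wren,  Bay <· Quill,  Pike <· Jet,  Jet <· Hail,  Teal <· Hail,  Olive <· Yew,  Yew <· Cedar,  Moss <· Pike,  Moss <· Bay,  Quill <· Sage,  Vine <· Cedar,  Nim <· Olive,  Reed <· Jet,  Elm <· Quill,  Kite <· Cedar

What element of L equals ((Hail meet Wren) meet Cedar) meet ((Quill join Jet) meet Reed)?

Bay

Hail ∧ Wren = Wren
Wren ∧ Cedar = Wren
Quill ∨ Jet = Cedar
Cedar ∧ Reed = Reed
Wren ∧ Reed = Bay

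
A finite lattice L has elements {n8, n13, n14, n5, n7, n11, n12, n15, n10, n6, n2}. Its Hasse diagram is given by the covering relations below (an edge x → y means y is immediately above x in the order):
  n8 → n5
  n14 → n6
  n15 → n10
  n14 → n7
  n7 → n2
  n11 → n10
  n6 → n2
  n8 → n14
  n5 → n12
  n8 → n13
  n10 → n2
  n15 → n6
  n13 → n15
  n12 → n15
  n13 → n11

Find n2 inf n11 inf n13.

n13

Common lower bounds of {n2, n11, n13}: n13, n8.
The greatest among these is n13.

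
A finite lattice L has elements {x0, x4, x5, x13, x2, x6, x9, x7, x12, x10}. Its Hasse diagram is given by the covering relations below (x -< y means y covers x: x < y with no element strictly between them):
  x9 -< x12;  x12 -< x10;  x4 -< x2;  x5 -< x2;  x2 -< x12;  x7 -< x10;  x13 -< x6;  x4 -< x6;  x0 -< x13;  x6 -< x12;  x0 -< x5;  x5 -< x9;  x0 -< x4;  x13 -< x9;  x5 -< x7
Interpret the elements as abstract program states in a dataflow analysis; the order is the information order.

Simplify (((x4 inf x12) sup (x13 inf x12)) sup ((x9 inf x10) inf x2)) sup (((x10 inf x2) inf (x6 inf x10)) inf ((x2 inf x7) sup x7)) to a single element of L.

x4 ∧ x12 = x4
x13 ∧ x12 = x13
x4 ∨ x13 = x6
x9 ∧ x10 = x9
x9 ∧ x2 = x5
x6 ∨ x5 = x12
x10 ∧ x2 = x2
x6 ∧ x10 = x6
x2 ∧ x6 = x4
x2 ∧ x7 = x5
x5 ∨ x7 = x7
x4 ∧ x7 = x0
x12 ∨ x0 = x12

x12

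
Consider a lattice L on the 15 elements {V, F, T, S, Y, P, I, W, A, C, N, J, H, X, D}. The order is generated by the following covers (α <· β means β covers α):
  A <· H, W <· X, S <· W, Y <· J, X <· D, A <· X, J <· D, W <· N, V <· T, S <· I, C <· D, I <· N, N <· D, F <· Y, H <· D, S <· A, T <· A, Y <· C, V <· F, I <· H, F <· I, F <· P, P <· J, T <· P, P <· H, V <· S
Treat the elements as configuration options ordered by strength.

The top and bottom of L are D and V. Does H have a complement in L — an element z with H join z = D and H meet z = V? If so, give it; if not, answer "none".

For every candidate z, either H ∨ z ≠ D or H ∧ z ≠ V; no complement exists.

none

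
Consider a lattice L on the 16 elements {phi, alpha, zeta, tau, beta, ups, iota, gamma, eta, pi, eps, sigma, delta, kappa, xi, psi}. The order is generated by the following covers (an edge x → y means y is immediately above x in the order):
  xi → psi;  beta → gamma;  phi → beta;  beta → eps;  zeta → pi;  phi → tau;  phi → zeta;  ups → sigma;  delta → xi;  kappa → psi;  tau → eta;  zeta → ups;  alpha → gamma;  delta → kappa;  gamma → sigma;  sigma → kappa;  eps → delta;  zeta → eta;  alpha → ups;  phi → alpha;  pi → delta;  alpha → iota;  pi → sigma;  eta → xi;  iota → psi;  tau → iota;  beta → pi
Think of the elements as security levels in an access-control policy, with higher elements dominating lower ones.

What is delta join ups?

Common upper bounds of {delta, ups}: kappa, psi.
The least among these is kappa.

kappa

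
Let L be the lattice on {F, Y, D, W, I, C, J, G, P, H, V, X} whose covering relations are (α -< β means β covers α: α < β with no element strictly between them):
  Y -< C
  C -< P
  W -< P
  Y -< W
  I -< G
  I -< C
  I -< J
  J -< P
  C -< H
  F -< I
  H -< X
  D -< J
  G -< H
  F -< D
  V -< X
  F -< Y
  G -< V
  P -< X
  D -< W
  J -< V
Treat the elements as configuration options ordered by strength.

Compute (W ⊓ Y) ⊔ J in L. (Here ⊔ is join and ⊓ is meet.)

W ∧ Y = Y
Y ∨ J = P

P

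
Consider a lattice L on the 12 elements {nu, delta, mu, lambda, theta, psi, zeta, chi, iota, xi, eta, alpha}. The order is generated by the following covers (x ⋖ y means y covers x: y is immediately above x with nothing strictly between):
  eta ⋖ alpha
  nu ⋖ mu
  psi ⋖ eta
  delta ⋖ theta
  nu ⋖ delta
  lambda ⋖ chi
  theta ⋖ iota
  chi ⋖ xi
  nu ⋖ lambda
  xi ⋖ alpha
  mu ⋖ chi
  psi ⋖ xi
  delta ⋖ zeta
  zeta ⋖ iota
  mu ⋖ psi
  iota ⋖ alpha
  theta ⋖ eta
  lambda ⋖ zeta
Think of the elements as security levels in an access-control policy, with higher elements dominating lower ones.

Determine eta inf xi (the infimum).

Common lower bounds of {eta, xi}: mu, nu, psi.
The greatest among these is psi.

psi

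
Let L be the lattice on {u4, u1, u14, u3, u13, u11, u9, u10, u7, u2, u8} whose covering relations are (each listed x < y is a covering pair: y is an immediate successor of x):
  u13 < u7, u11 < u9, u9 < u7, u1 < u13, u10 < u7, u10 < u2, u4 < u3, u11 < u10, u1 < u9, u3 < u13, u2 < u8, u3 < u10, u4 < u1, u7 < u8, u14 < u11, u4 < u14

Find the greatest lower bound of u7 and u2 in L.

u10

Common lower bounds of {u7, u2}: u10, u11, u14, u3, u4.
The greatest among these is u10.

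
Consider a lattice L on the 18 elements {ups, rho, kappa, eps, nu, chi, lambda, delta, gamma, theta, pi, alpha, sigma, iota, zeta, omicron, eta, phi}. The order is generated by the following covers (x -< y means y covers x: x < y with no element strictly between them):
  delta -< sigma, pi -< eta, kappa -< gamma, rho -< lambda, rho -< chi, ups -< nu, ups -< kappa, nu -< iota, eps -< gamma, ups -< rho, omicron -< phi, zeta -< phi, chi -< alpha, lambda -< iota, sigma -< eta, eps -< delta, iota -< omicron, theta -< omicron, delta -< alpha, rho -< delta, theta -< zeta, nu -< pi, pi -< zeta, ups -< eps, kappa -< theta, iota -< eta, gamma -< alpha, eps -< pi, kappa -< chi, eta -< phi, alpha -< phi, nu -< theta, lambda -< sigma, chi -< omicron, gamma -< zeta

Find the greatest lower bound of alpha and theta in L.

Common lower bounds of {alpha, theta}: kappa, ups.
The greatest among these is kappa.

kappa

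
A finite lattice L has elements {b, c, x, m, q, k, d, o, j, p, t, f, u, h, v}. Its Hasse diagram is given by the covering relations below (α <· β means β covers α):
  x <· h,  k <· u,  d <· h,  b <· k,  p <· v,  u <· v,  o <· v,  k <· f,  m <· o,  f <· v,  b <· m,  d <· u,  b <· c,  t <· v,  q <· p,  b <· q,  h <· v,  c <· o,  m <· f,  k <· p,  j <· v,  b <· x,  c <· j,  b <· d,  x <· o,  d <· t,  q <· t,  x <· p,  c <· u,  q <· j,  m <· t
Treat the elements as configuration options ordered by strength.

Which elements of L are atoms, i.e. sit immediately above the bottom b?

The atoms are exactly the elements that cover b: c, d, k, m, q, x.

c, d, k, m, q, x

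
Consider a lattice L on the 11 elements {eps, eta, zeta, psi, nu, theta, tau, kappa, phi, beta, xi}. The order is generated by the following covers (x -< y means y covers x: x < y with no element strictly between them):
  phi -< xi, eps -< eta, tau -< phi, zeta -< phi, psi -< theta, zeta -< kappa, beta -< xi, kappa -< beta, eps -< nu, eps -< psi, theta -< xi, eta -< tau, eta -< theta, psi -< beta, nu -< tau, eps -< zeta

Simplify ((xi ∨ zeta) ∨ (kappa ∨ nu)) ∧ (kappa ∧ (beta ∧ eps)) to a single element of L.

xi ∨ zeta = xi
kappa ∨ nu = xi
xi ∨ xi = xi
beta ∧ eps = eps
kappa ∧ eps = eps
xi ∧ eps = eps

eps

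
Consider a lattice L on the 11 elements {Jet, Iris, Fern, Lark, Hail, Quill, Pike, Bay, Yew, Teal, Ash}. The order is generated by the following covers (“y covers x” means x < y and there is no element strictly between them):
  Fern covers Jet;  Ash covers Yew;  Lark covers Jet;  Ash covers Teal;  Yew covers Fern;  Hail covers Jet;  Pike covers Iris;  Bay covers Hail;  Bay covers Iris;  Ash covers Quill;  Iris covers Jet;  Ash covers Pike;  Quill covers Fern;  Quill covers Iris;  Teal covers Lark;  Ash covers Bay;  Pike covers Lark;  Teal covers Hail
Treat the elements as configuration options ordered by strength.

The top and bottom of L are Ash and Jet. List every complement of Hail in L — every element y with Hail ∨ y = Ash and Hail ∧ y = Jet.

Need y with Hail ∨ y = Ash and Hail ∧ y = Jet.
Checking each element gives: Fern, Pike, Quill, Yew.

Fern, Pike, Quill, Yew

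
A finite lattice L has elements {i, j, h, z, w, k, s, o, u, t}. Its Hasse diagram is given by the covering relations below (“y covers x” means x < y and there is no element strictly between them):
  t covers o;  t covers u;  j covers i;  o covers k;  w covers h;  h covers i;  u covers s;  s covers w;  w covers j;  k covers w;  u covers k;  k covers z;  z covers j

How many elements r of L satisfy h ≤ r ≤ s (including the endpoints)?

3

The interval [h, s] = {h, s, w}, which has 3 elements.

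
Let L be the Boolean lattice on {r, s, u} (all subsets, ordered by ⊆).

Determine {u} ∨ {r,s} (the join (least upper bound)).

Under ⊆, join is union: {u} ∪ {r,s} = {r,s,u}.

{r,s,u}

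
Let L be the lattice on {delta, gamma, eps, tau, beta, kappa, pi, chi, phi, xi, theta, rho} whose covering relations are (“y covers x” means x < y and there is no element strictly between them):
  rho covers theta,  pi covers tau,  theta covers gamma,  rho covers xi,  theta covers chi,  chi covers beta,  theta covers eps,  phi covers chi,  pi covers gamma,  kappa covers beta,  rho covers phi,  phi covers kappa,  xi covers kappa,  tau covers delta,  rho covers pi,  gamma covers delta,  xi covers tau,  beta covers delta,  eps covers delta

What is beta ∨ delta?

beta

Common upper bounds of {beta, delta}: beta, chi, kappa, phi, rho, theta, xi.
The least among these is beta.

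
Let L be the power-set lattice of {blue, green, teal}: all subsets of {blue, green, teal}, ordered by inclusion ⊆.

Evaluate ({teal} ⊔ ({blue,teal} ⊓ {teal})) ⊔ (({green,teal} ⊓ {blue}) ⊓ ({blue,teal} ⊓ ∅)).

{blue,teal} ∧ {teal} = {teal}
{teal} ∨ {teal} = {teal}
{green,teal} ∧ {blue} = ∅
{blue,teal} ∧ ∅ = ∅
∅ ∧ ∅ = ∅
{teal} ∨ ∅ = {teal}

{teal}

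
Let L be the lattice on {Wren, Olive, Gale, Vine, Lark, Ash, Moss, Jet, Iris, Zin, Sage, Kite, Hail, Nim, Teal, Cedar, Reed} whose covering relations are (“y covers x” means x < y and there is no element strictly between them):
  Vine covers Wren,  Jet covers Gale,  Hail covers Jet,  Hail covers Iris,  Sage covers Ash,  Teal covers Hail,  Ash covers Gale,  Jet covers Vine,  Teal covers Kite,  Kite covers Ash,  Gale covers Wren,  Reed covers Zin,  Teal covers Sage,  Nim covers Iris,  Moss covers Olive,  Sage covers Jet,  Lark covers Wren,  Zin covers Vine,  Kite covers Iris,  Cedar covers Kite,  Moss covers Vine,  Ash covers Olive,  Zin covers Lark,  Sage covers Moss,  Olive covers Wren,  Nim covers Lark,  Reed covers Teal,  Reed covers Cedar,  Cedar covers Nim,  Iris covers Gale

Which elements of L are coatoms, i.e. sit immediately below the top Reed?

The coatoms are exactly the elements covered by Reed: Cedar, Teal, Zin.

Cedar, Teal, Zin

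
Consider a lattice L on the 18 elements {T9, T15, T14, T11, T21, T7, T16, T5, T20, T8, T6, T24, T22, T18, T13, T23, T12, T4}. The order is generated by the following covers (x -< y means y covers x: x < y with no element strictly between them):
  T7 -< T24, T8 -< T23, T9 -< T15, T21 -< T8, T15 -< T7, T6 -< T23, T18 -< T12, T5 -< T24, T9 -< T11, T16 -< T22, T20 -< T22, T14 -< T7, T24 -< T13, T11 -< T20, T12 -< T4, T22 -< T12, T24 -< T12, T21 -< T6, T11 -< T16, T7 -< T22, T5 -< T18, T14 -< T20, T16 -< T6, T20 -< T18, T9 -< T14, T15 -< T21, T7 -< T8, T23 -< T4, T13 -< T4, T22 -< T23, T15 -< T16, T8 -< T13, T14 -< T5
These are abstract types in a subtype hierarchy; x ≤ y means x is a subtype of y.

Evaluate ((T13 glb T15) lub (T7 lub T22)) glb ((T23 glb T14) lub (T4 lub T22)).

T13 ∧ T15 = T15
T7 ∨ T22 = T22
T15 ∨ T22 = T22
T23 ∧ T14 = T14
T4 ∨ T22 = T4
T14 ∨ T4 = T4
T22 ∧ T4 = T22

T22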